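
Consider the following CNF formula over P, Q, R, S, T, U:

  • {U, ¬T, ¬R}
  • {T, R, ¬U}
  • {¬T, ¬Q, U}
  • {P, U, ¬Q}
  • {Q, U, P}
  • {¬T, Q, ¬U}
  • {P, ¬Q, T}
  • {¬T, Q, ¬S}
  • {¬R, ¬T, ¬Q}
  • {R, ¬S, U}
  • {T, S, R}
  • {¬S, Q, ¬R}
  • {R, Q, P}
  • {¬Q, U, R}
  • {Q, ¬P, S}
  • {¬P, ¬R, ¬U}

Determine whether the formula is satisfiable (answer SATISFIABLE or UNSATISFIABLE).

SATISFIABLE

Set P = False and propagate.
The remaining clauses are satisfied by Q = False, R = True, S = False, T = False, U = True.
So P=False  Q=False  R=True  S=False  T=False  U=True is a satisfying assignment.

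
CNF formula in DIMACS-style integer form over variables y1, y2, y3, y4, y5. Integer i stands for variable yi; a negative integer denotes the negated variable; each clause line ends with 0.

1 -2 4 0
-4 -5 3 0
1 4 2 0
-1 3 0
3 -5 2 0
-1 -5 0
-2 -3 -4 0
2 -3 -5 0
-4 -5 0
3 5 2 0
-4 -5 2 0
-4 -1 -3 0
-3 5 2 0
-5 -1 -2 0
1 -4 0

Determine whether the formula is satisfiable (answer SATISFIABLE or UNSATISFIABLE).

SATISFIABLE

Set y1 = True and propagate.
  then y3 is forced to True.
  then y5 is forced to False.
  then y4 is forced to False.
  then y2 is forced to True.
So y1=True, y2=True, y3=True, y4=False, y5=False is a satisfying assignment.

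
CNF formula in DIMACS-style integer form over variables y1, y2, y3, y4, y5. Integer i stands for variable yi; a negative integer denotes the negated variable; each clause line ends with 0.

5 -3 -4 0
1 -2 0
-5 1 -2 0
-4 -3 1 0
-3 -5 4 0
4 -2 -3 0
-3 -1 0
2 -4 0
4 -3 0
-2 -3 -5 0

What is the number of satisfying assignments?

Case analysis on y3 and y4:
  y3=1, y4=1: a clause becomes empty — 0.
  y3=1, y4=0: a clause becomes empty — 0.
  y3=0, y4=1: remaining (y1,y2,y5) ∈ {(1,1,0); (1,1,1)} — 2.
  y3=0, y4=0: y5 free; 3 ways for (y1,y2) × 2^1 = 6.
Total: 0 + 0 + 2 + 6 = 8.

8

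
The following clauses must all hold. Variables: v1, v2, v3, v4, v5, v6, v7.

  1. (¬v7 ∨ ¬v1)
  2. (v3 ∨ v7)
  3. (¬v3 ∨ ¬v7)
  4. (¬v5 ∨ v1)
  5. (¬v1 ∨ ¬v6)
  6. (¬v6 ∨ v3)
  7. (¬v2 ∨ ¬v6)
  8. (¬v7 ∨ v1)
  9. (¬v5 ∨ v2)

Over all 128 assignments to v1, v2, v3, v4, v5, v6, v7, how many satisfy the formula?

12

Case analysis on v1 and v7:
  v1=T, v7=T: a clause becomes empty — 0.
  v1=T, v7=F: v4 free; 3 ways for (v2,v3,v5,v6) × 2^1 = 6.
  v1=F, v7=T: a clause becomes empty — 0.
  v1=F, v7=F: v4 free; 3 ways for (v2,v3,v5,v6) × 2^1 = 6.
Total: 0 + 6 + 0 + 6 = 12.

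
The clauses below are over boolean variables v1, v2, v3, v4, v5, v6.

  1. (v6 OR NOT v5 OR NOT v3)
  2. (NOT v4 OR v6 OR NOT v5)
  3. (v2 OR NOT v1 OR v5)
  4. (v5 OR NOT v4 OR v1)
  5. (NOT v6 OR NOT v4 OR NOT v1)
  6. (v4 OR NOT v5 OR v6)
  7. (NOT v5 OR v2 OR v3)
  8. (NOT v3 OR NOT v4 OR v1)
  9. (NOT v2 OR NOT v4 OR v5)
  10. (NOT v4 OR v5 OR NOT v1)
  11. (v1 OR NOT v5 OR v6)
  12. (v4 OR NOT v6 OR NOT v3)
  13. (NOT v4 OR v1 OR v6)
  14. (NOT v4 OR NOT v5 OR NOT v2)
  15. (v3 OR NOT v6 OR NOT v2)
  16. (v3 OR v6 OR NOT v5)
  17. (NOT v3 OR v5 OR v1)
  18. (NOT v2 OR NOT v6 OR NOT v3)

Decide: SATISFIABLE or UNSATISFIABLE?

Branch on v1: take v1 = False.
Branch on v2: take v2 = False.
The remaining clauses are satisfied by v3 = False, v4 = False, v5 = False, v6 = True.
So v1=0, v2=0, v3=0, v4=0, v5=0, v6=1 is a satisfying assignment.

SATISFIABLE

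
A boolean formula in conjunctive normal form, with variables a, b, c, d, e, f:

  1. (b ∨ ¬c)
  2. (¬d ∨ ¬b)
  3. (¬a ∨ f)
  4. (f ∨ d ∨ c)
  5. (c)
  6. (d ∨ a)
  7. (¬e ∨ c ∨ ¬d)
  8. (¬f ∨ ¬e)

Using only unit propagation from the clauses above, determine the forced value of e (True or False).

False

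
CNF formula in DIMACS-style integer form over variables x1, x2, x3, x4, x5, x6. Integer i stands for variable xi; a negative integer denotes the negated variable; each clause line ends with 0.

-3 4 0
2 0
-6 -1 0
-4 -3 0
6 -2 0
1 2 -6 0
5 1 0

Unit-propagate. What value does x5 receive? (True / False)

(x2) is a unit clause: x2 = True.
(~x2 | x6) with x2 = True leaves only x6, so x6 = True.
(~x1 | ~x6): since x6 = True, the clause reduces to (~x1). x1 = False.
From (x5 | x1) and x1 = False: x5 = True.

True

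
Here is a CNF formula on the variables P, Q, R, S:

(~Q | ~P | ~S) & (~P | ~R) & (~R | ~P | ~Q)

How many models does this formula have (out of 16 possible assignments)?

11

Split on P, then Q.
  P=1, Q=1: remaining (R,S) ∈ {(0,0)} — 1.
  P=1, Q=0: remaining (R,S) ∈ {(0,0); (0,1)} — 2.
  P=0, Q=1: remaining (R,S) ∈ {(0,0); (0,1); (1,0); (1,1)} — 4.
  P=0, Q=0: remaining (R,S) ∈ {(0,0); (0,1); (1,0); (1,1)} — 4.
Total: 1 + 2 + 4 + 4 = 11.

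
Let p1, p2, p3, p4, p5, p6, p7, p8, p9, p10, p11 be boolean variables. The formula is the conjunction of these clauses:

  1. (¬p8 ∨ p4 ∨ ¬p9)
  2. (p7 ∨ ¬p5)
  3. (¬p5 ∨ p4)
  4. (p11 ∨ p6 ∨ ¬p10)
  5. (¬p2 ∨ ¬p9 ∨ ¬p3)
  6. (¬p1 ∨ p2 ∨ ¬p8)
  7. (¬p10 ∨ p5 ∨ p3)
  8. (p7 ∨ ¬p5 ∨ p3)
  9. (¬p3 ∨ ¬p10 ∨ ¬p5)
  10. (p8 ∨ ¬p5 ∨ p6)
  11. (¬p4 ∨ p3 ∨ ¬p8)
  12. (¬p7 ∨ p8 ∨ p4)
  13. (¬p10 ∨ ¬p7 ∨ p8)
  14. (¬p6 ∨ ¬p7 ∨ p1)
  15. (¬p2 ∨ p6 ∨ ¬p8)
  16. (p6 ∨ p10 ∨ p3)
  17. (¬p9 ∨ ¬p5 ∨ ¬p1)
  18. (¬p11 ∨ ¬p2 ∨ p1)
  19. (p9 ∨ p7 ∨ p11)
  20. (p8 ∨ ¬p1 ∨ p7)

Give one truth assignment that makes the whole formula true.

p1=F, p2=F, p3=T, p4=F, p5=F, p6=T, p7=F, p8=F, p9=T, p10=F, p11=T

Set p1 = False and propagate.
Set p2 = False and propagate.
For the remaining variables, p3 = True, p4 = False, p5 = False, p6 = True, p7 = False, p8 = False, p9 = True, p10 = False, p11 = True works.
Every clause has at least one true literal under this assignment.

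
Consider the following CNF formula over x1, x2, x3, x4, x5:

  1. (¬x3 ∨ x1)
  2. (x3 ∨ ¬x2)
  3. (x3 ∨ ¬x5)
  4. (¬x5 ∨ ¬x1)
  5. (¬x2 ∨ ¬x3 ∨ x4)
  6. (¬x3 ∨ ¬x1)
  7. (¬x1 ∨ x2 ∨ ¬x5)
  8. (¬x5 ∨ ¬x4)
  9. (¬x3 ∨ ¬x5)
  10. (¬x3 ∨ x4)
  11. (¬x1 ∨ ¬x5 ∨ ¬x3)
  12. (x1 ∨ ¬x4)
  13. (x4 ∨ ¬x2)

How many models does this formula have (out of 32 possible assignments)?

3

The models are:
  x1=0 x2=0 x3=0 x4=0 x5=0
  x1=1 x2=0 x3=0 x4=0 x5=0
  x1=1 x2=0 x3=0 x4=1 x5=0
That's 3 in total.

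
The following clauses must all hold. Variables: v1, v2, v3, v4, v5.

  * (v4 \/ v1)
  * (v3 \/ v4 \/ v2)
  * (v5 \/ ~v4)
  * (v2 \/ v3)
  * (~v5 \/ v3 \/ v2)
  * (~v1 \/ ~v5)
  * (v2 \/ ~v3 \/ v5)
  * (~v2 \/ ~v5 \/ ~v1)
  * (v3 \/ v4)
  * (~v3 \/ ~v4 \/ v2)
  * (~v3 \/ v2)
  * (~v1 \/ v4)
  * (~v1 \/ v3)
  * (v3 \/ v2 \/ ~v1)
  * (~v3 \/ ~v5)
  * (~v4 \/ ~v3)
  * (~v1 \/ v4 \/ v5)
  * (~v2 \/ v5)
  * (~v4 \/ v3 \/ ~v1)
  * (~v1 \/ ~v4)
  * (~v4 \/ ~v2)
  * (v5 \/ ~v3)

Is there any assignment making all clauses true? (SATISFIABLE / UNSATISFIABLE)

v3 = True:
  propagation gives v2=True, v5=False; an empty clause results — contradiction.
v3 = False:
  propagation gives v2=True, v4=True; an empty clause results — contradiction.
Every branch closes, so no satisfying assignment exists.

UNSATISFIABLE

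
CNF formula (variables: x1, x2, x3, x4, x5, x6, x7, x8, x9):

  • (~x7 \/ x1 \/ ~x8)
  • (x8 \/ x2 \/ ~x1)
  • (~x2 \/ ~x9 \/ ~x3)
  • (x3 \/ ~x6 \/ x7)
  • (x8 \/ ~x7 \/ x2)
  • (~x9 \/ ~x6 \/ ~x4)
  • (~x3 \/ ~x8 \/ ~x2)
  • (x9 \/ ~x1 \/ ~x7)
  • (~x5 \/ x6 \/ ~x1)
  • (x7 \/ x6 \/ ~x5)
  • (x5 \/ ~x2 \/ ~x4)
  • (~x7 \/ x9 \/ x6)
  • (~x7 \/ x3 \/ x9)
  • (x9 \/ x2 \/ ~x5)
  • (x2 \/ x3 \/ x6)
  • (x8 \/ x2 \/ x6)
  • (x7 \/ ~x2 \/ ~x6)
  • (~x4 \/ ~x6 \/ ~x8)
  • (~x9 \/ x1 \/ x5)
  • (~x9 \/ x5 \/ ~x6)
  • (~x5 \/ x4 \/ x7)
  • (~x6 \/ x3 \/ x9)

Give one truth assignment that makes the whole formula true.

Set x1 = True and propagate.
For the remaining variables, x2 = False, x3 = True, x4 = False, x5 = False, x6 = False, x7 = False, x8 = True, x9 = True works.

x1 = 1, x2 = 0, x3 = 1, x4 = 0, x5 = 0, x6 = 0, x7 = 0, x8 = 1, x9 = 1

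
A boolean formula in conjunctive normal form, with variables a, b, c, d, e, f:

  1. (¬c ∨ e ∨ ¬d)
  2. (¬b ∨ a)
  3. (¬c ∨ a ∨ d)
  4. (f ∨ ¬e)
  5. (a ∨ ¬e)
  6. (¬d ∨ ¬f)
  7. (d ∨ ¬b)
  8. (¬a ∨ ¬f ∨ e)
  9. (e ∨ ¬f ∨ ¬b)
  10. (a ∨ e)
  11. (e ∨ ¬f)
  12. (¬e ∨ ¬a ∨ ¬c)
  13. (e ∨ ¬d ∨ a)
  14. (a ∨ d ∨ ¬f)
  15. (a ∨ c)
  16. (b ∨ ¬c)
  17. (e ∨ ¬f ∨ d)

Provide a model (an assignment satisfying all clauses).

a=T, b=F, c=F, d=T, e=F, f=F

Check each clause:
  1. (¬d ∨ e ∨ ¬c) — ¬c is true.
  2. (¬b ∨ a) — a is true.
  3. (d ∨ ¬c ∨ a) — a is true.
  4. (f ∨ ¬e) — ¬e is true.
  5. (a ∨ ¬e) — a is true.
  6. (¬d ∨ ¬f) — ¬f is true.
  7. (d ∨ ¬b) — d is true.
  8. (¬f ∨ ¬a ∨ e) — ¬f is true.
  9. (¬b ∨ ¬f ∨ e) — ¬f is true.
  10. (e ∨ a) — a is true.
  11. (¬f ∨ e) — ¬f is true.
  12. (¬a ∨ ¬c ∨ ¬e) — ¬e is true.
  13. (¬d ∨ e ∨ a) — a is true.
  14. (d ∨ ¬f ∨ a) — a is true.
  15. (c ∨ a) — a is true.
  16. (¬c ∨ b) — ¬c is true.
  17. (e ∨ d ∨ ¬f) — ¬f is true.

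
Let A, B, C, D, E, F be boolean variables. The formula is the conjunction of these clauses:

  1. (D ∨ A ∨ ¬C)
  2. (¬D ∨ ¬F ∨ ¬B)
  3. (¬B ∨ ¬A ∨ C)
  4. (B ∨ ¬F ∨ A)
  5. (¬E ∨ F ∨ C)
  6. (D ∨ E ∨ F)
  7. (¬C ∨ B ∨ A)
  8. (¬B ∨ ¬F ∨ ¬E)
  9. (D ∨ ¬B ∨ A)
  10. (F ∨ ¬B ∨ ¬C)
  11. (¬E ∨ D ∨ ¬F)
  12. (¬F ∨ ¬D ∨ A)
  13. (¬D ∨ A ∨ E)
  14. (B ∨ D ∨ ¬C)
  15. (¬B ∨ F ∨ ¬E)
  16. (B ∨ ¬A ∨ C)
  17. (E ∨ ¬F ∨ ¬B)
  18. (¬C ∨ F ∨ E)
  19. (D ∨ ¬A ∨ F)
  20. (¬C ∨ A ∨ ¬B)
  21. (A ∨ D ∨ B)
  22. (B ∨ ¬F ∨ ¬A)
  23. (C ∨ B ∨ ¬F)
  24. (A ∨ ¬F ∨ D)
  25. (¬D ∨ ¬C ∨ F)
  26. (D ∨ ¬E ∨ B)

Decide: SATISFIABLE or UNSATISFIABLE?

B = True:
  F = True:
    propagation gives D=False, E=False; an empty clause results — contradiction.
  F = False:
    propagation gives C=False, A=False, E=False, D=True; an empty clause results — contradiction.
B = False:
  D = True:
    F = True:
      propagation gives A=True; contradiction.
    F = False:
      propagation gives C=False, E=False, A=True; contradiction.
  D = False:
    propagation gives C=False, A=False; an empty clause results — contradiction.
Every branch closes, so no satisfying assignment exists.

UNSATISFIABLE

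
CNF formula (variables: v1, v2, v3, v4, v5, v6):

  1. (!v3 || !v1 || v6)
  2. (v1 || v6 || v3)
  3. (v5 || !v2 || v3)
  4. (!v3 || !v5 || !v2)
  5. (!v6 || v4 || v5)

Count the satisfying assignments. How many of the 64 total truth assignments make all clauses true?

30

Split on v3, then v5.
  v3=T, v5=T: v4 free; 3 ways for (v1,v2,v6) × 2^1 = 6.
  v3=T, v5=F: v2 free; 4 ways for (v1,v4,v6) × 2^1 = 8.
  v3=F, v5=T: v2, v4 free; 3 ways for (v1,v6) × 2^2 = 12.
  v3=F, v5=F: remaining (v1,v2,v4,v6) ∈ {(F,F,T,T); (T,F,F,F); (T,F,T,F); (T,F,T,T)} — 4.
Total: 6 + 8 + 12 + 4 = 30.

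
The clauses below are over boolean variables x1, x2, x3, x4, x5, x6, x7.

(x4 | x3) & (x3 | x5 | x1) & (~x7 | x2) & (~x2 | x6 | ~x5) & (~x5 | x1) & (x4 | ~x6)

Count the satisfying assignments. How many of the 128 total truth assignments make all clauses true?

33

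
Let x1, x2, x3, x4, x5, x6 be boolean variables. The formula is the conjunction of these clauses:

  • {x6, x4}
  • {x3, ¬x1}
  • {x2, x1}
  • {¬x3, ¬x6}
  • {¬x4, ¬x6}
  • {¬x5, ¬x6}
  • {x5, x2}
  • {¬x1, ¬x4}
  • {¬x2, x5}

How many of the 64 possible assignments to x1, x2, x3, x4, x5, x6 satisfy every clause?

2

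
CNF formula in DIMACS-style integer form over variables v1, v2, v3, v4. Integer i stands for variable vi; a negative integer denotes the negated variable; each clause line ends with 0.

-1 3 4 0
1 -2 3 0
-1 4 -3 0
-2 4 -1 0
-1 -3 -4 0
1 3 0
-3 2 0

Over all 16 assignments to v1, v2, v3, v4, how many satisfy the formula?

4

The models are:
  v1=0 v2=1 v3=1 v4=0
  v1=0 v2=1 v3=1 v4=1
  v1=1 v2=0 v3=0 v4=1
  v1=1 v2=1 v3=0 v4=1
That's 4 in total.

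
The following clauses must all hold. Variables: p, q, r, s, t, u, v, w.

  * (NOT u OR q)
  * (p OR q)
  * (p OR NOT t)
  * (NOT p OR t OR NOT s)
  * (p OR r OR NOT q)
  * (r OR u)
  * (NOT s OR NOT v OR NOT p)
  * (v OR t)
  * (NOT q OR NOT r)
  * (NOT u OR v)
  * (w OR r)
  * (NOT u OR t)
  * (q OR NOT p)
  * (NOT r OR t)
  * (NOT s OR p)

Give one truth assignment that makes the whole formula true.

p=True  q=True  r=False  s=False  t=True  u=True  v=True  w=True

Pure literal: s appears only negated; assign s = False.
w occurs only positively in the remaining clauses — set w = True.
Try p = True.
  then q is forced to True.
  then r is forced to False.
  then u is forced to True.
  then v is forced to True.
  then t is forced to True.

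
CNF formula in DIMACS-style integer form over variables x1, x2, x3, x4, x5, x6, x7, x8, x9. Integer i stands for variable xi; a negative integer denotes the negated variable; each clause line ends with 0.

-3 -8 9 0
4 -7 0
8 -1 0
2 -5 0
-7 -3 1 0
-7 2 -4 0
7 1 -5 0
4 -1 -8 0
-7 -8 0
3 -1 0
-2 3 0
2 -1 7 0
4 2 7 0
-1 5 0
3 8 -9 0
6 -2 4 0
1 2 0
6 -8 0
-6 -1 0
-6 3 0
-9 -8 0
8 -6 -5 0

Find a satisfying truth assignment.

x1=0, x2=1, x3=1, x4=0, x5=0, x6=1, x7=0, x8=0, x9=1

Try x1 = False.
  then x2 is forced to True.
  then x3 is forced to True.
  then x7 is forced to False.
  then x5 is forced to False.
Set x4 = False and propagate.
  then x6 is forced to True.
Branch on x8: take x8 = False.
x9 is now unconstrained; take x9 = True.
Every clause has at least one true literal under this assignment.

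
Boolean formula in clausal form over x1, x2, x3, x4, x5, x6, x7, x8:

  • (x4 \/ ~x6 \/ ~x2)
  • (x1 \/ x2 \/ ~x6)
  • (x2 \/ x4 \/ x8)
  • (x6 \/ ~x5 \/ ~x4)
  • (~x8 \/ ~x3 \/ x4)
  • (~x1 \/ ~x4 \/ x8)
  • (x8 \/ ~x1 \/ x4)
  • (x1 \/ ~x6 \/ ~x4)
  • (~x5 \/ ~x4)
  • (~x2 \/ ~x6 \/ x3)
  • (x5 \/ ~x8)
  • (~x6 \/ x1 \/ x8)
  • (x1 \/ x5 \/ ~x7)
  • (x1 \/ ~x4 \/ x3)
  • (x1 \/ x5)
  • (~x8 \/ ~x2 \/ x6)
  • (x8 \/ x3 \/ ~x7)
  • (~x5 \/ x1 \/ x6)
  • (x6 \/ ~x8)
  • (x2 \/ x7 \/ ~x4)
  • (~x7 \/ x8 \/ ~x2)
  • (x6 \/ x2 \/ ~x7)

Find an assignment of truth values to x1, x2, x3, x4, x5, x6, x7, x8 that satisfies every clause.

x1=True  x2=False  x3=False  x4=False  x5=True  x6=True  x7=False  x8=True

Set x1 = True and propagate.
Try x2 = False.
For the remaining variables, x3 = False, x4 = False, x5 = True, x6 = True, x7 = False, x8 = True works.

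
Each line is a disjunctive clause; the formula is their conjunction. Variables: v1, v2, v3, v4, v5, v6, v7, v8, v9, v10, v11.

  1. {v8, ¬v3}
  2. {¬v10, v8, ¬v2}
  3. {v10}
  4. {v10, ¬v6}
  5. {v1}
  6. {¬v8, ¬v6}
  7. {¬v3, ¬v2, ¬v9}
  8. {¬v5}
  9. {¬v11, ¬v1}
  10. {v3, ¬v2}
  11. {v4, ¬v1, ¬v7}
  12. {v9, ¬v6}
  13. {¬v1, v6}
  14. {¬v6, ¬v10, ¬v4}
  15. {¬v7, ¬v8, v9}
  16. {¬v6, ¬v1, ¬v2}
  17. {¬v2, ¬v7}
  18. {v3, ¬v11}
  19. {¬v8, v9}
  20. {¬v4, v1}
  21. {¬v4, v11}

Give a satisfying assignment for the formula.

(v10) is a unit clause, so v10 = True.
The clause (v1) is unit: v1 must be True.
(¬v5) is a unit clause, so v5 = False.
Unit propagation: (¬v11) forces v11 = False.
The clause (v6) is unit: v6 must be True.
(¬v8) is a unit clause, so v8 = False.
The clause (¬v3) is unit: v3 must be False.
(¬v2) is a unit clause, so v2 = False.
The clause (v9) is unit: v9 must be True.
Unit propagation: (¬v4) forces v4 = False.
Unit propagation: (¬v7) forces v7 = False.

v1=T, v2=F, v3=F, v4=F, v5=F, v6=T, v7=F, v8=F, v9=T, v10=T, v11=F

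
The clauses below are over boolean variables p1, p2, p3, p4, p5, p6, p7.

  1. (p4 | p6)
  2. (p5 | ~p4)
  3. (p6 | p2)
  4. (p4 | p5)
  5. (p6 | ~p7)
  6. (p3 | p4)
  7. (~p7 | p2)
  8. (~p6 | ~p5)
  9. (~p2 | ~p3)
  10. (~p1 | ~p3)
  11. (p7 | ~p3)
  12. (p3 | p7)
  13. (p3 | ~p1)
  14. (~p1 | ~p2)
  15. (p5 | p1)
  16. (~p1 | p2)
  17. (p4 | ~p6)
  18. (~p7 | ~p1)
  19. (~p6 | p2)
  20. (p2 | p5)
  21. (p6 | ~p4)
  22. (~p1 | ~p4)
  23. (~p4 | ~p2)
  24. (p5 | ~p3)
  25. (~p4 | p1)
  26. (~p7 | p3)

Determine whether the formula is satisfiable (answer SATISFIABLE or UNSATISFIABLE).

UNSATISFIABLE

p4 = True:
  propagation gives p5=True, p6=False; an empty clause results — contradiction.
p4 = False:
  propagation gives p6=True; an empty clause results — contradiction.
Every branch closes, so no satisfying assignment exists.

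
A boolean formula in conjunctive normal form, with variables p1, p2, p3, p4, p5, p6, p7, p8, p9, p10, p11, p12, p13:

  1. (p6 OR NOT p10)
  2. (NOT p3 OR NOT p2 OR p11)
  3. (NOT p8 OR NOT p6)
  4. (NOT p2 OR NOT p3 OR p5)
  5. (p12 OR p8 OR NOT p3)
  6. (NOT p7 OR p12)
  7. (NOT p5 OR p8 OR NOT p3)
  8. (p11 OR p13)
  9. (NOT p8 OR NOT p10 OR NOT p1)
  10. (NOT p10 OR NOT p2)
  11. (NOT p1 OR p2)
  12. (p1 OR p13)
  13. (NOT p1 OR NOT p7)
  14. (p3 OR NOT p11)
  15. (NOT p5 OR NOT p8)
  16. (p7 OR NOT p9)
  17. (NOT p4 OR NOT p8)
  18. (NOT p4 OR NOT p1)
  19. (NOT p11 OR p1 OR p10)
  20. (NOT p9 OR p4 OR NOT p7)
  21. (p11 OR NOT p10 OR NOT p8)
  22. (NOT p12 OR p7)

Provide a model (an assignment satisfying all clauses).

p1 = 0  p2 = 1  p3 = 0  p4 = 1  p5 = 0  p6 = 0  p7 = 1  p8 = 0  p9 = 1  p10 = 0  p11 = 0  p12 = 1  p13 = 1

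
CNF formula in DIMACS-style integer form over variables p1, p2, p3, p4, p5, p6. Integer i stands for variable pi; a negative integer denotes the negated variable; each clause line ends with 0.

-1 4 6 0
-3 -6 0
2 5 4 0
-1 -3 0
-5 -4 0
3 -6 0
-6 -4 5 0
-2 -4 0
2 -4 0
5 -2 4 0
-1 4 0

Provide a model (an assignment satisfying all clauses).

p1=F, p2=F, p3=F, p4=F, p5=T, p6=F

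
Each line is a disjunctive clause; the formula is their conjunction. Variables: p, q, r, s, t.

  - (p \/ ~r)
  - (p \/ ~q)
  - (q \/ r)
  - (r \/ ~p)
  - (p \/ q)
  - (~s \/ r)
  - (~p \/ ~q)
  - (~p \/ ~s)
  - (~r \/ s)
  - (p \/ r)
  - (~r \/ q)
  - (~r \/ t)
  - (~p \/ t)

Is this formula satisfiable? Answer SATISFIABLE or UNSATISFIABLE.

UNSATISFIABLE

p = True:
  propagation gives r=True, q=False; an empty clause results — contradiction.
p = False:
  propagation gives r=False; an empty clause results — contradiction.
Every branch closes, so no satisfying assignment exists.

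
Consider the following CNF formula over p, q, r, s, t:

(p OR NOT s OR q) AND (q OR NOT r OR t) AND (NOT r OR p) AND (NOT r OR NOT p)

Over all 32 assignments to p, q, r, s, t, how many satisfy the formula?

14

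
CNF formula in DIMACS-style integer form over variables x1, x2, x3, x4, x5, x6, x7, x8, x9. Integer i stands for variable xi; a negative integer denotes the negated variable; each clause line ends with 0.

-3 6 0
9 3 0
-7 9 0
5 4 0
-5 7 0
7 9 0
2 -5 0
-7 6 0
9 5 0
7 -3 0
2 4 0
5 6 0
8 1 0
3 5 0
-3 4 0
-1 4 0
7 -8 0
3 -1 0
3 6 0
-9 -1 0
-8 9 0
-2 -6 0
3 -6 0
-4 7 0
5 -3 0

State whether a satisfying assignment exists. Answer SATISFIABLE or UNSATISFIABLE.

UNSATISFIABLE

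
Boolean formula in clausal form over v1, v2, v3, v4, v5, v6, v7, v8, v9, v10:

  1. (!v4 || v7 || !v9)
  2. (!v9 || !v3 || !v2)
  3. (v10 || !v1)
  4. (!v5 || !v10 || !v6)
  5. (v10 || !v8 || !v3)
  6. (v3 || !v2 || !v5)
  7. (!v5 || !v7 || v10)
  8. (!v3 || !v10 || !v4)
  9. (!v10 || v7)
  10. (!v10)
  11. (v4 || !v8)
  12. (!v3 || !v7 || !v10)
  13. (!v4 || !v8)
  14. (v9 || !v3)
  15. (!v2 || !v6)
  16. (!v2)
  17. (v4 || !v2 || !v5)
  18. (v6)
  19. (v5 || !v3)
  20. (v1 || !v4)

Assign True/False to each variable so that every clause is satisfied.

The clause (!v10) is unit: v10 must be False.
(!v1) is a unit clause, so v1 = False.
Unit propagation: (!v2) forces v2 = False.
The clause (v6) is unit: v6 must be True.
The clause (!v4) is unit: v4 must be False.
(!v8) is a unit clause, so v8 = False.
Pure literal: v3 appears only negated; assign v3 = False.
Pure literal: v9 appears only positively; assign v9 = True.
Branch on v5: take v5 = False.
v7 is now unconstrained; take v7 = True.

v1=False  v2=False  v3=False  v4=False  v5=False  v6=True  v7=True  v8=False  v9=True  v10=False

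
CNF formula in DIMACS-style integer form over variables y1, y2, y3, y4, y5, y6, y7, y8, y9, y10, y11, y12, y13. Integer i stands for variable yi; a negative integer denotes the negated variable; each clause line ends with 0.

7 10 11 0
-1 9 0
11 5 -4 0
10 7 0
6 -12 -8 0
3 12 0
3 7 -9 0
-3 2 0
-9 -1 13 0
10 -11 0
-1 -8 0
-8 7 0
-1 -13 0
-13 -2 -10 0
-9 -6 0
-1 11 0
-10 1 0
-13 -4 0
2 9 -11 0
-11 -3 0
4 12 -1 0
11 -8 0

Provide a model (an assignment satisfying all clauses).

y7 occurs only positively in the remaining clauses — set y7 = True.
y8 occurs only negated in the remaining clauses — set y8 = False.
Try y1 = False.
  then y10 is forced to False.
  then y11 is forced to False.
Try y2 = True.
For the remaining variables, y3 = True, y4 = False, y5 = False, y6 = False, y9 = True, y12 = False, y13 = True works.
Every clause has at least one true literal under this assignment.

y1 = F, y2 = T, y3 = T, y4 = F, y5 = F, y6 = F, y7 = T, y8 = F, y9 = T, y10 = F, y11 = F, y12 = F, y13 = T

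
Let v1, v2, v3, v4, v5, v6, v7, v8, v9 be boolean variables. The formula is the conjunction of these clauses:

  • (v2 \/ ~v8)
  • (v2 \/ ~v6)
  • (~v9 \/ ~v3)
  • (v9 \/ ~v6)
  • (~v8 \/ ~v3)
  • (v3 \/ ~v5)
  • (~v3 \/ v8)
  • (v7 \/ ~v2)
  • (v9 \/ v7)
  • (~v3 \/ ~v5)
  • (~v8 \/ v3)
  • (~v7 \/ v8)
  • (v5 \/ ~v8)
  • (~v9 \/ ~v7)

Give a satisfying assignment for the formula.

Pure literal: v6 appears only negated; assign v6 = False.
Try v2 = False.
  then v8 is forced to False.
  then v3 is forced to False.
  then v5 is forced to False.
  then v7 is forced to False.
  then v9 is forced to True.
v1, v4 are now unconstrained; take v1 = False, v4 = True.

v1=F, v2=F, v3=F, v4=T, v5=F, v6=F, v7=F, v8=F, v9=T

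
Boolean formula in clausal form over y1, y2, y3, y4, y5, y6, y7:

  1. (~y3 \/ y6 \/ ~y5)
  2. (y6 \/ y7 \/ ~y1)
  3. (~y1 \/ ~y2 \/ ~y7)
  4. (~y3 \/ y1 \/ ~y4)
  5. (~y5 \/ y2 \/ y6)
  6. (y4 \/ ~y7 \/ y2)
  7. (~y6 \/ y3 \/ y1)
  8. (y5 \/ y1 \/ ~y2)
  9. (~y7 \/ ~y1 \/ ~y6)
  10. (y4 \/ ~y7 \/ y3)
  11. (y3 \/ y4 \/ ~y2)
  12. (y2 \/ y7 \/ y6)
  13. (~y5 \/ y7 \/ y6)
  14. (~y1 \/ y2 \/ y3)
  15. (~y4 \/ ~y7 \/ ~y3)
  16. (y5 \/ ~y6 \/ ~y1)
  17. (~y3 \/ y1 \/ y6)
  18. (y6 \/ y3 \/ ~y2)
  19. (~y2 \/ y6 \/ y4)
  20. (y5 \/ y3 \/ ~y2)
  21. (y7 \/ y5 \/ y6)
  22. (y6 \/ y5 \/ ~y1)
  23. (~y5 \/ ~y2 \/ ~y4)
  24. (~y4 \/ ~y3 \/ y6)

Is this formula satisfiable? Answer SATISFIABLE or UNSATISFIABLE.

SATISFIABLE

Set y1 = True and propagate.
Set y2 = True and propagate.
  then y7 is forced to False.
  then y6 is forced to True.
  then y5 is forced to True.
  then y4 is forced to False.
  then y3 is forced to True.
So y1=T  y2=T  y3=T  y4=F  y5=T  y6=T  y7=F is a satisfying assignment.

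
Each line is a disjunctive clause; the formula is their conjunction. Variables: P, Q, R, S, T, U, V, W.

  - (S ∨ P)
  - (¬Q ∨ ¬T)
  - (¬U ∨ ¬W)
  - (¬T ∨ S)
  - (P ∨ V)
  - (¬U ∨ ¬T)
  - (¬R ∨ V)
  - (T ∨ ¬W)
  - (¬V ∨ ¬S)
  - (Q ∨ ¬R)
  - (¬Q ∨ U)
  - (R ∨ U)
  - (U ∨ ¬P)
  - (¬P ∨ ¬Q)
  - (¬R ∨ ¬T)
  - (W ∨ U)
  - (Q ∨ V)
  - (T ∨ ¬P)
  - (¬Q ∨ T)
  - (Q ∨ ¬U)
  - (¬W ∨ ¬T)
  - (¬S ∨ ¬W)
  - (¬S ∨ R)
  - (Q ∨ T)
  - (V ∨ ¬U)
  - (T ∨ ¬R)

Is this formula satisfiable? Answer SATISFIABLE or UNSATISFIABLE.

UNSATISFIABLE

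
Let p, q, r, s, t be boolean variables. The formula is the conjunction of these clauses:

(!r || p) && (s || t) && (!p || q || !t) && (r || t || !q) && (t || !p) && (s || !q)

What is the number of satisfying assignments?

Satisfying assignments:
  p=F q=F r=F s=F t=T
  p=F q=F r=F s=T t=F
  p=F q=F r=F s=T t=T
  p=F q=T r=F s=T t=T
  p=T q=T r=F s=T t=T
  p=T q=T r=T s=T t=T
Count: 6.

6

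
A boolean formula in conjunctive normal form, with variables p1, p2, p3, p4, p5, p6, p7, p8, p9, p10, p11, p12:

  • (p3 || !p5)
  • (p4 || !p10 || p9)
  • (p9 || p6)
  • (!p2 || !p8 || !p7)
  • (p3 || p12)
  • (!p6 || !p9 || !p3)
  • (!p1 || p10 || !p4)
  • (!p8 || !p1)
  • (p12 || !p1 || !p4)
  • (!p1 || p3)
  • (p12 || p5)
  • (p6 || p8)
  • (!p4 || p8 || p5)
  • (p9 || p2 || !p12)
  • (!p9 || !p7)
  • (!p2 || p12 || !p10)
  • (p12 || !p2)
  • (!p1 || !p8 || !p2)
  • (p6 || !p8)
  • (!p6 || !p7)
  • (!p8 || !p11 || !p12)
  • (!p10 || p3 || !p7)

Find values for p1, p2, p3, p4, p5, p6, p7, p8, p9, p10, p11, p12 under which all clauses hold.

p1 occurs only negated in the remaining clauses — set p1 = False.
p7 occurs only negated in the remaining clauses — set p7 = False.
Try p2 = True.
  then p12 is forced to True.
For the remaining variables, p3 = False, p4 = True, p5 = False, p6 = True, p8 = True, p9 = False, p10 = True, p11 = False works.
Every clause has at least one true literal under this assignment.
Check each clause:
  1. (!p5 || p3) — !p5 is true.
  2. (!p10 || p4 || p9) — p4 is true.
  3. (p9 || p6) — p6 is true.
  4. (!p7 || !p8 || !p2) — !p7 is true.
  5. (p12 || p3) — p12 is true.
  6. (!p3 || !p9 || !p6) — !p3 is true.
  7. (p10 || !p4 || !p1) — p10 is true.
  8. (!p1 || !p8) — !p1 is true.
  9. (!p1 || !p4 || p12) — p12 is true.
  10. (p3 || !p1) — !p1 is true.
  11. (p12 || p5) — p12 is true.
  12. (p8 || p6) — p8 is true.
  13. (p5 || !p4 || p8) — p8 is true.
  14. (p9 || !p12 || p2) — p2 is true.
  15. (!p7 || !p9) — !p7 is true.
  16. (!p2 || p12 || !p10) — p12 is true.
  17. (!p2 || p12) — p12 is true.
  18. (!p8 || !p2 || !p1) — !p1 is true.
  19. (p6 || !p8) — p6 is true.
  20. (!p7 || !p6) — !p7 is true.
  21. (!p11 || !p12 || !p8) — !p11 is true.
  22. (p3 || !p7 || !p10) — !p7 is true.

p1=F, p2=T, p3=F, p4=T, p5=F, p6=T, p7=F, p8=T, p9=F, p10=T, p11=F, p12=T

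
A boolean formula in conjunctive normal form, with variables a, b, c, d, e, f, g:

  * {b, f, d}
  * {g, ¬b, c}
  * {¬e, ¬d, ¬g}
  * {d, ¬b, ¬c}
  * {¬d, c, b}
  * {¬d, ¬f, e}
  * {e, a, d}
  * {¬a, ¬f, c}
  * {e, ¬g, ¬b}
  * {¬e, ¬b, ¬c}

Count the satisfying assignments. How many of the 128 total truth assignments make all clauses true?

21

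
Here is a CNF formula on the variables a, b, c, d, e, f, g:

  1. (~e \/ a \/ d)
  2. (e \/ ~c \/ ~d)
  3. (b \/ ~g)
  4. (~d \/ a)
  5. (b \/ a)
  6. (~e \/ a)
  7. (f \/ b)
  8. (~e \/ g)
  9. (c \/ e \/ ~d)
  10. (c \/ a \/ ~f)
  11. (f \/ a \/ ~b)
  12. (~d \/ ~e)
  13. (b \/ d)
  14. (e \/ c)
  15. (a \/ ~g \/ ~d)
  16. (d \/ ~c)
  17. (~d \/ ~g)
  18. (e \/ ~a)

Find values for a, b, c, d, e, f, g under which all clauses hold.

Branch on a: take a = True.
  then e is forced to True.
  then g is forced to True.
  then b is forced to True.
  then d is forced to False.
  then c is forced to False.
f is now unconstrained; take f = False.

a=True, b=True, c=False, d=False, e=True, f=False, g=True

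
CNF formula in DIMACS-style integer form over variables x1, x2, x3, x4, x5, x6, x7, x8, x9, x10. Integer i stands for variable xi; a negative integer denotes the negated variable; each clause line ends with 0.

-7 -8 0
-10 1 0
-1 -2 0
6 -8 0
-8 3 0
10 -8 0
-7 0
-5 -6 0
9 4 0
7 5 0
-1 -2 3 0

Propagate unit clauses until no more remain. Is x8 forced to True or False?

Unit clause (¬x7) sets x7 = False.
From (x7 ∨ x5) and x7 = False: x5 = True.
(¬x6 ∨ ¬x5) with x5 = True leaves only ¬x6, so x6 = False.
(x6 ∨ ¬x8) with x6 = False leaves only ¬x8, so x8 = False.

False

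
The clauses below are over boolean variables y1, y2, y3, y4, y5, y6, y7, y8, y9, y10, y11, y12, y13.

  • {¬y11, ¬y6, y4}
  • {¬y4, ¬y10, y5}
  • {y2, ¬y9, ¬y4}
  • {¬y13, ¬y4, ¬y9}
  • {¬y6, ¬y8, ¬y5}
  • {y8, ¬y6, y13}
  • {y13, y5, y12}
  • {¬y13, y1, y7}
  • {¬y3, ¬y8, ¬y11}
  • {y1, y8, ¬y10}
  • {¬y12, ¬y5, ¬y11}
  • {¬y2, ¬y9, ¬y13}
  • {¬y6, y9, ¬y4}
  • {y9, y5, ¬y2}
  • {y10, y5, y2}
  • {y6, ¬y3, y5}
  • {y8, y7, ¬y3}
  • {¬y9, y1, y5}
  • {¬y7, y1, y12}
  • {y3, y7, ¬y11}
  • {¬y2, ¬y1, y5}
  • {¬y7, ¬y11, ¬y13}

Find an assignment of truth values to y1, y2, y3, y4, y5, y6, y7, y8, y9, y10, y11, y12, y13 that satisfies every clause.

y11 occurs only negated in the remaining clauses — set y11 = False.
Try y1 = True.
Try y2 = True.
  then y5 is forced to True.
Set y3 = True and propagate.
The remaining clauses are satisfied by y4 = False, y6 = False, y7 = False, y8 = True, y9 = False, y10 = True, y12 = False, y13 = True.
Every clause has at least one true literal under this assignment.
Check each clause:
  1. {¬y6, y4, ¬y11} — ¬y6 is true.
  2. {y5, ¬y10, ¬y4} — ¬y4 is true.
  3. {¬y9, ¬y4, y2} — y2 is true.
  4. {¬y4, ¬y9, ¬y13} — ¬y4 is true.
  5. {¬y6, ¬y8, ¬y5} — ¬y6 is true.
  6. {y13, y8, ¬y6} — y8 is true.
  7. {y12, y5, y13} — y13 is true.
  8. {¬y13, y7, y1} — y1 is true.
  9. {¬y3, ¬y8, ¬y11} — ¬y11 is true.
  10. {¬y10, y1, y8} — y8 is true.
  11. {¬y12, ¬y11, ¬y5} — ¬y12 is true.
  12. {¬y9, ¬y13, ¬y2} — ¬y9 is true.
  13. {¬y4, ¬y6, y9} — ¬y6 is true.
  14. {y5, y9, ¬y2} — y5 is true.
  15. {y2, y5, y10} — y10 is true.
  16. {y5, y6, ¬y3} — y5 is true.
  17. {¬y3, y7, y8} — y8 is true.
  18. {y5, ¬y9, y1} — y1 is true.
  19. {y12, y1, ¬y7} — ¬y7 is true.
  20. {¬y11, y3, y7} — y3 is true.
  21. {¬y2, y5, ¬y1} — y5 is true.
  22. {¬y7, ¬y13, ¬y11} — ¬y7 is true.

y1=True, y2=True, y3=True, y4=False, y5=True, y6=False, y7=False, y8=True, y9=False, y10=True, y11=False, y12=False, y13=True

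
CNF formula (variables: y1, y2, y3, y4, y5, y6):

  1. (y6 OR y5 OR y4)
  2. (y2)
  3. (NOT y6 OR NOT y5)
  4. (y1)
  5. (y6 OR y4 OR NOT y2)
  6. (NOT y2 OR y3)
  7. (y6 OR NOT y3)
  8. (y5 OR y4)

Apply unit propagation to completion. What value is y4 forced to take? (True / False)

True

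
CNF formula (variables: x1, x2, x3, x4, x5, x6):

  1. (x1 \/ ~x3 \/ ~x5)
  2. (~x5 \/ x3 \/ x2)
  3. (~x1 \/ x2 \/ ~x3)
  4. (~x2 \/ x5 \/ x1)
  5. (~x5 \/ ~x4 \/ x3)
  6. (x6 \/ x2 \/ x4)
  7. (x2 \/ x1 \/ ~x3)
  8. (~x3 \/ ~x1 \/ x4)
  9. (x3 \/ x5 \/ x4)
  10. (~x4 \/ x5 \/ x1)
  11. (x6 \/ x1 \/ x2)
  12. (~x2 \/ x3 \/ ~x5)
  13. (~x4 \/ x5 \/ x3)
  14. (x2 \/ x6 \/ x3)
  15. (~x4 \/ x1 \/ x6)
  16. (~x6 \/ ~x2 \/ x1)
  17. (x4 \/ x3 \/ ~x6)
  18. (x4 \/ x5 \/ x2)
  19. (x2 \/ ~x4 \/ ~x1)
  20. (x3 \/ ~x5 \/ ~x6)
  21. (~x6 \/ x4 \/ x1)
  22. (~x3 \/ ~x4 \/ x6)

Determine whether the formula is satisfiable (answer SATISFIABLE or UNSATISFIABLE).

SATISFIABLE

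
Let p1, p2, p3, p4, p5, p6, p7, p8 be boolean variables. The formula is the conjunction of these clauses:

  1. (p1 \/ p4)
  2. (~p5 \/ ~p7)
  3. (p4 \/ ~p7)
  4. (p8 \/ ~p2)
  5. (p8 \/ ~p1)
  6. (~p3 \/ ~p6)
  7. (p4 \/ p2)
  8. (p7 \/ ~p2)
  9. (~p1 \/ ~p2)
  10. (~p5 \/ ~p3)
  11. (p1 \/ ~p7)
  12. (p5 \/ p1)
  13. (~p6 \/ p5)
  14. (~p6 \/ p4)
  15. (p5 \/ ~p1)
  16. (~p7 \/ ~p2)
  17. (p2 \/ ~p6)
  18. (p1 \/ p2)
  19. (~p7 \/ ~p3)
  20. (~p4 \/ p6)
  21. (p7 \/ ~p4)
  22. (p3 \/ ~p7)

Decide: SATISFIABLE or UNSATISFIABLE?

p7 = True:
  propagation gives p5=False, p4=True, p1=True; an empty clause results — contradiction.
p7 = False:
  propagation gives p2=False, p4=True; an empty clause results — contradiction.
Every branch closes, so no satisfying assignment exists.

UNSATISFIABLE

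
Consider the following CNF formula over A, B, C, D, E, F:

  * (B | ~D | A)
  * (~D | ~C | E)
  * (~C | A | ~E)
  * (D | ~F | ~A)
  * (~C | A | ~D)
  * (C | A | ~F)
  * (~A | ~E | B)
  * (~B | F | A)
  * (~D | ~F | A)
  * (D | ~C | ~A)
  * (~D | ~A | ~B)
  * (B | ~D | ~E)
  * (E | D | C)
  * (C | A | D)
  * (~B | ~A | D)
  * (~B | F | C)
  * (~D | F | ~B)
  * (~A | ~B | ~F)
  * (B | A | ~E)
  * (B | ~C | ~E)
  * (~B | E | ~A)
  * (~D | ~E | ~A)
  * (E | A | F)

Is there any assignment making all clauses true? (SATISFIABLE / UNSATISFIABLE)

SATISFIABLE

Set A = True and propagate.
The remaining clauses are satisfied by B = False, C = False, D = True, E = False, F = False.
So A=T, B=F, C=F, D=T, E=F, F=F is a satisfying assignment.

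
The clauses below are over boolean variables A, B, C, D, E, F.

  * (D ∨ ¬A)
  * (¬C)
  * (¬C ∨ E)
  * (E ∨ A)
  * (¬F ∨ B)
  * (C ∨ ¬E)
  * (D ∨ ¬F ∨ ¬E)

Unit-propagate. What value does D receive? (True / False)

True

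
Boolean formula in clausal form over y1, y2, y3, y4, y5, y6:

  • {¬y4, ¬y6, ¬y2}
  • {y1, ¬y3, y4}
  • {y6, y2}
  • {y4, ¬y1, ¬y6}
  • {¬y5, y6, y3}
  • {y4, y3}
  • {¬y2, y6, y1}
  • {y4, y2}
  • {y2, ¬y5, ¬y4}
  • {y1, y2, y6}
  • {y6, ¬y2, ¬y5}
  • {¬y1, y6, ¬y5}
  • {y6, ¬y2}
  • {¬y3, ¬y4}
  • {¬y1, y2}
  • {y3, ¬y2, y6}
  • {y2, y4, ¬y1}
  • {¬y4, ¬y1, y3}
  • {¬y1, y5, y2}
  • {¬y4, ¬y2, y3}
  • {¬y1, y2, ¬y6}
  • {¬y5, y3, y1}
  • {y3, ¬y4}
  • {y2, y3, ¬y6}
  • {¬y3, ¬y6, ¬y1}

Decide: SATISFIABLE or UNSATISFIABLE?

y2 = True:
  propagation gives y6=True, y4=False, y1=False, y3=False; an empty clause results — contradiction.
y2 = False:
  propagation gives y6=True, y4=True, y5=False, y3=False; an empty clause results — contradiction.
Every branch closes, so no satisfying assignment exists.

UNSATISFIABLE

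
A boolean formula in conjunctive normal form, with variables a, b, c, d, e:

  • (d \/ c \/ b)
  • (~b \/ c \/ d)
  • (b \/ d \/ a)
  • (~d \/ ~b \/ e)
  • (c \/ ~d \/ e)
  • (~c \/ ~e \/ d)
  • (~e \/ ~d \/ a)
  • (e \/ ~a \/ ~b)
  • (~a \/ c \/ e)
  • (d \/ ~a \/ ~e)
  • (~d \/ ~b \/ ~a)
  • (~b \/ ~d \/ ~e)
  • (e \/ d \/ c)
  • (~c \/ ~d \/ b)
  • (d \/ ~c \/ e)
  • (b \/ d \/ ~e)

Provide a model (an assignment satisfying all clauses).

a=True, b=False, c=False, d=True, e=True

Branch on a: take a = True.
Branch on b: take b = False.
Set c = False and propagate.
  then d is forced to True.
  then e is forced to True.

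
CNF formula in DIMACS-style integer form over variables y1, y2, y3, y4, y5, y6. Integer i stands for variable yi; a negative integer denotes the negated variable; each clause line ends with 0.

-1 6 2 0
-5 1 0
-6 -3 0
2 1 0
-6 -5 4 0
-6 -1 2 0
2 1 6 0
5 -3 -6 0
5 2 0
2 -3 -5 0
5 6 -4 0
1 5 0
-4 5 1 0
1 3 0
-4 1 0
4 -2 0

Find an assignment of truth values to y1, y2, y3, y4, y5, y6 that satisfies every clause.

Try y1 = True.
Branch on y2: take y2 = True.
  then y4 is forced to True.
Set y3 = False and propagate.
The remaining clauses are satisfied by y5 = False, y6 = True.
Every clause has at least one true literal under this assignment.

y1=True, y2=True, y3=False, y4=True, y5=False, y6=True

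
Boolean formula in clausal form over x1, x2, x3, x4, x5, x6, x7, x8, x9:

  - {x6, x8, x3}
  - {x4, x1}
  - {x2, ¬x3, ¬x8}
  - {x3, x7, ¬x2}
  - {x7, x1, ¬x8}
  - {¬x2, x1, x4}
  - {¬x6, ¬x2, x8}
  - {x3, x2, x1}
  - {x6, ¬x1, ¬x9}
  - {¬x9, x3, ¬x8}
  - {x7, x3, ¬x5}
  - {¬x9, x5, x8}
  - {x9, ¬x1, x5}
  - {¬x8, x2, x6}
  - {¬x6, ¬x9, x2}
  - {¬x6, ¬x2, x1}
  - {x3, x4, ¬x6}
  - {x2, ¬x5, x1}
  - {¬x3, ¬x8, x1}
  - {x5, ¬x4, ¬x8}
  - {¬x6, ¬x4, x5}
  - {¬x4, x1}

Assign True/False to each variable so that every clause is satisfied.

Set x1 = True and propagate.
Set x2 = True and propagate.
The remaining clauses are satisfied by x3 = True, x4 = False, x5 = True, x6 = False, x7 = False, x8 = False, x9 = False.

x1=T, x2=T, x3=T, x4=F, x5=T, x6=F, x7=F, x8=F, x9=F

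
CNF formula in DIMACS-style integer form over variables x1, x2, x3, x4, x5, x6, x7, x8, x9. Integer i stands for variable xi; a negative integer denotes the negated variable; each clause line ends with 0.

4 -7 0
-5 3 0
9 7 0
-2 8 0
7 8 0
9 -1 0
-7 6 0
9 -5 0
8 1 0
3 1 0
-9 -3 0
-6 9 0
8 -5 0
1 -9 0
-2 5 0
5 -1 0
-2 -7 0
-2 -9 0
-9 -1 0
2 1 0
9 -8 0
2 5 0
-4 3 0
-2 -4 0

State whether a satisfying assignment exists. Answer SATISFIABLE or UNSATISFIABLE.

UNSATISFIABLE

x9 = True:
  propagation gives x3=False, x5=False, x1=True; an empty clause results — contradiction.
x9 = False:
  propagation gives x7=True, x4=True, x1=False, x6=True; an empty clause results — contradiction.
Every branch closes, so no satisfying assignment exists.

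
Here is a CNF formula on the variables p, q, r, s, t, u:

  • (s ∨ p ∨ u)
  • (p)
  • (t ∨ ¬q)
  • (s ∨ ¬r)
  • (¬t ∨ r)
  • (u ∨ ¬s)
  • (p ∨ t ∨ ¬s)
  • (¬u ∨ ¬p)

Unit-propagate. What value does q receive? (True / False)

(p) stands alone — p = True.
(¬p ∨ ¬u): since p = True, the clause reduces to (¬u). u = False.
(¬s ∨ u): since u = False, the clause reduces to (¬s). s = False.
(s ∨ ¬r) with s = False leaves only ¬r, so r = False.
In (¬t ∨ r), r is now false; ¬t must hold, so t = False.
From (¬q ∨ t) and t = False: q = False.

False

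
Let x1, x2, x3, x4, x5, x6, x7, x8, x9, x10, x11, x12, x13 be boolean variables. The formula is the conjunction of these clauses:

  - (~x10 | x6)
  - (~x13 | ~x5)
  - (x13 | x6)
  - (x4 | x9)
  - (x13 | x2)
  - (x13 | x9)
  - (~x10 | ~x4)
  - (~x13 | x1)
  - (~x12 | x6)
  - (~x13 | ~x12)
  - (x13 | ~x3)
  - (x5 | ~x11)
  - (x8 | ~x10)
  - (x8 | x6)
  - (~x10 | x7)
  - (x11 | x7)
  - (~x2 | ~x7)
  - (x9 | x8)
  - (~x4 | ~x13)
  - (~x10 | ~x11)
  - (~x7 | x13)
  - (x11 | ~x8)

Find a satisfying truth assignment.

x1=1, x2=1, x3=0, x4=0, x5=1, x6=1, x7=0, x8=1, x9=1, x10=0, x11=1, x12=1, x13=0

Check each clause:
  1. (x6 | ~x10) — ~x10 is true.
  2. (~x5 | ~x13) — ~x13 is true.
  3. (x6 | x13) — x6 is true.
  4. (x9 | x4) — x9 is true.
  5. (x2 | x13) — x2 is true.
  6. (x13 | x9) — x9 is true.
  7. (~x10 | ~x4) — ~x4 is true.
  8. (~x13 | x1) — x1 is true.
  9. (~x12 | x6) — x6 is true.
  10. (~x12 | ~x13) — ~x13 is true.
  11. (~x3 | x13) — ~x3 is true.
  12. (x5 | ~x11) — x5 is true.
  13. (x8 | ~x10) — x8 is true.
  14. (x6 | x8) — x8 is true.
  15. (x7 | ~x10) — ~x10 is true.
  16. (x11 | x7) — x11 is true.
  17. (~x7 | ~x2) — ~x7 is true.
  18. (x9 | x8) — x8 is true.
  19. (~x4 | ~x13) — ~x13 is true.
  20. (~x10 | ~x11) — ~x10 is true.
  21. (x13 | ~x7) — ~x7 is true.
  22. (~x8 | x11) — x11 is true.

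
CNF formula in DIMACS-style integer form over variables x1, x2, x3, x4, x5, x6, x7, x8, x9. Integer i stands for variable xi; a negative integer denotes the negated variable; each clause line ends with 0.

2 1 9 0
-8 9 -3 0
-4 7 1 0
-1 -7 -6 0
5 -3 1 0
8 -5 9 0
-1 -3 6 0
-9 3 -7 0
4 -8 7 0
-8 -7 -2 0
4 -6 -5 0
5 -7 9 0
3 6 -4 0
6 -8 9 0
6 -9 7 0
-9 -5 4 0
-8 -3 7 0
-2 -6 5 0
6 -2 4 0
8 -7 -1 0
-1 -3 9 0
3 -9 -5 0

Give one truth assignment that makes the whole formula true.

x1=1, x2=1, x3=1, x4=1, x5=1, x6=1, x7=0, x8=0, x9=1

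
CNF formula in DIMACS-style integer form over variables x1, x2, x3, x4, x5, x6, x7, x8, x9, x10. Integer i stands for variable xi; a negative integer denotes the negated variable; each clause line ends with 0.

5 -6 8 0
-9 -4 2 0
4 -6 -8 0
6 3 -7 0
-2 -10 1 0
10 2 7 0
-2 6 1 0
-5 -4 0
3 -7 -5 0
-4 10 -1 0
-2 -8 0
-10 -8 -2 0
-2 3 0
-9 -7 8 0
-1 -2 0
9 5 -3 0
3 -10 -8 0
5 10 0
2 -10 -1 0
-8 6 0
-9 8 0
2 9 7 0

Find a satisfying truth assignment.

x1=True, x2=False, x3=True, x4=False, x5=True, x6=False, x7=True, x8=False, x9=False, x10=False

Branch on x1: take x1 = True.
  then x2 is forced to False.
  then x10 is forced to False.
  then x7 is forced to True.
  then x4 is forced to False.
  then x5 is forced to True.
  then x3 is forced to True.
For the remaining variables, x6 = False, x8 = False, x9 = False works.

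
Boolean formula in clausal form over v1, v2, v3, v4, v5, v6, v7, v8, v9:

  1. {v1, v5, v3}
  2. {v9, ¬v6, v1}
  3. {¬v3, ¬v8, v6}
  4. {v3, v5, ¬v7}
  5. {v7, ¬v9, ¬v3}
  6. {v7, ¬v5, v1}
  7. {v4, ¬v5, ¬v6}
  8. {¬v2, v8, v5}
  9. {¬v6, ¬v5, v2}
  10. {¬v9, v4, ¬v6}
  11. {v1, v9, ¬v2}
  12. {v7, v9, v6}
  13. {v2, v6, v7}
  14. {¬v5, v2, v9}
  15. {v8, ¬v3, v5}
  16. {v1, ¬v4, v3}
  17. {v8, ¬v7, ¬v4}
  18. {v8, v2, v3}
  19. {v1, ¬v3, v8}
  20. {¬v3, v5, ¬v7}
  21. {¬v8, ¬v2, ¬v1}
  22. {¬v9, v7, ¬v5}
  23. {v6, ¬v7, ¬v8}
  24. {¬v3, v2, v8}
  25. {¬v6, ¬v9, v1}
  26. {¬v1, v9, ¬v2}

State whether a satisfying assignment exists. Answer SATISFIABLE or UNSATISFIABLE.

SATISFIABLE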